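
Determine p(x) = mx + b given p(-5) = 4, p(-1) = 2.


p(x) = mx + b. Using p(-5)=4, p(-1)=2:
m = (4 - 2)/(-5 + 1) = 2/-4 = -1/2
b = 4 - m*(-5) = 4 - 5/2 = 3/2
p(x) = -(1/2)x + (3/2)


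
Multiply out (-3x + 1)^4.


Expand (-3x + 1)^4 by repeated multiplication:
  (-3x + 1)^2 = 9x^2 - 6x + 1
  (-3x + 1)^3 = -27x^3 + 27x^2 - 9x + 1
= 81x^4 - 108x^3 + 54x^2 - 12x + 1


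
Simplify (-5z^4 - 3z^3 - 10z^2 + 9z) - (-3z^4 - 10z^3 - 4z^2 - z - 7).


Distribute the minus sign:
  (-5z^4 - 3z^3 - 10z^2 + 9z)
- (-3z^4 - 10z^3 - 4z^2 - z - 7)
Negate second polynomial: 3z^4 + 10z^3 + 4z^2 + z + 7
Add: -2z^4 + 7z^3 - 6z^2 + 10z + 7


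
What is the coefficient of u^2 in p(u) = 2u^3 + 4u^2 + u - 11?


Read off the coefficient of u^2: 4


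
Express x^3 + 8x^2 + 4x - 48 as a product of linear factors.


Try integer roots (divisors of -48). x=-6: p(-6)=0.
Divide out (x + 6): quotient is x^2 + 2x - 8.
Factor the quadratic: (x - 2)(x + 4)
Result: (x + 6)(x - 2)(x + 4)


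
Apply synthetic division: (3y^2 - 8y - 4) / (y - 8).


Synthetic division with c = 8. Coefficients: 3, -8, -4
Bring down 3.
  3 * 8 = 24; 24 - 8 = 16
  16 * 8 = 128; 128 - 4 = 124
Quotient: 3y + 16, Remainder: 124


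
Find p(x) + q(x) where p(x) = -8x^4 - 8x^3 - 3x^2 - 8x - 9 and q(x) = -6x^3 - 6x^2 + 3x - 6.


Align terms by degree and add:
  -8x^4 - 8x^3 - 3x^2 - 8x - 9
  -6x^3 - 6x^2 + 3x - 6
= -8x^4 - 14x^3 - 9x^2 - 5x - 15


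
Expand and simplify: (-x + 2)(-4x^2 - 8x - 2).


Distribute each term of the first polynomial:
  (-x)(-4x^2 - 8x - 2) = 4x^3 + 8x^2 + 2x
  (2)(-4x^2 - 8x - 2) = -8x^2 - 16x - 4
Sum: 4x^3 - 14x - 4


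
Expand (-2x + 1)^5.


Expand (-2x + 1)^5 by repeated multiplication:
  (-2x + 1)^2 = 4x^2 - 4x + 1
  (-2x + 1)^3 = -8x^3 + 12x^2 - 6x + 1
  (-2x + 1)^4 = 16x^4 - 32x^3 + 24x^2 - 8x + 1
= -32x^5 + 80x^4 - 80x^3 + 40x^2 - 10x + 1


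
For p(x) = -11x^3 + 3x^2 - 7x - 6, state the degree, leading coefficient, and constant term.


Highest power of x is 3, with coefficient -11. Constant term is -6.
Degree = 3, leading coefficient = -11, constant term = -6


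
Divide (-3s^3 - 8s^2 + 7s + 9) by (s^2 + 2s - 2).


(-3s^3 - 8s^2 + 7s + 9) / (s^2 + 2s - 2)
Step 1: -3s * (s^2 + 2s - 2) = -3s^3 - 6s^2 + 6s; subtract.
Step 2: -2 * (s^2 + 2s - 2) = -2s^2 - 4s + 4; subtract.
Quotient: -3s - 2, Remainder: 5s + 5


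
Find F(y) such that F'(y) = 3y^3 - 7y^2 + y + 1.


Reverse power rule on each term:
  ∫ 3y^3 dy = (3/4)y^4
  ∫ -7y^2 dy = -(7/3)y^3
  ∫ y dy = (1/2)y^2
  ∫ 1 dy = y
F(y) = (3/4)y^4 - (7/3)y^3 + (1/2)y^2 + y + C


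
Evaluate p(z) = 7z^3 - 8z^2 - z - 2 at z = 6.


Using direct substitution:
  7 * (6)^3 = 1512
  -8 * (6)^2 = -288
  -1 * (6)^1 = -6
  constant: -2
Sum = 1512 - 288 - 6 - 2 = 1216


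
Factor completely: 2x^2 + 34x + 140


Roots satisfy r1 + r2 = -b/a = -17 and r1*r2 = c/a = 70.
So r1 = -7, r2 = -10.
2x^2 + 34x + 140 = 2(x - r1)(x - r2) = 2(x + 7)(x + 10)


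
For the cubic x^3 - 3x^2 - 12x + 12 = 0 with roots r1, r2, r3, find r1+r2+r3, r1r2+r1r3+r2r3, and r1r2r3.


Monic cubic x^3+bx^2+cx+d=0: sum=-b, pairwise sum=c, product=-d.
b=-3, c=-12, d=12
r1+r2+r3 = 3
r1r2+r1r3+r2r3 = -12
r1r2r3 = -12


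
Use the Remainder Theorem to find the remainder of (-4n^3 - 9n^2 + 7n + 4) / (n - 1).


By the Remainder Theorem, the remainder equals p(1):
  -4*(1)^3 = -4
  -9*(1)^2 = -9
  7*(1)^1 = 7
  constant: 4
Sum: -4 - 9 + 7 + 4 = -2


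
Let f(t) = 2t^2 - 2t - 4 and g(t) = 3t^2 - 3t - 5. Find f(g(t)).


Substitute g(t) into f:
f(g(t)) = 2*(3t^2 - 3t - 5)^2 + (-2)*(3t^2 - 3t - 5) + (-4)
(3t^2 - 3t - 5)^2 = 9t^4 - 18t^3 - 21t^2 + 30t + 25
Expand and combine: 18t^4 - 36t^3 - 48t^2 + 66t + 56


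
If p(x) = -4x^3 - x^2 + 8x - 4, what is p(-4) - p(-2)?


p(-4) = 204
p(-2) = 8
p(-4) - p(-2) = 204 - 8 = 196


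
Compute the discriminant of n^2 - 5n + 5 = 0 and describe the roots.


D = b^2 - 4ac = (-5)^2 - 4(1)(5) = 25 - 20 = 5
Since D > 0: two distinct irrational roots


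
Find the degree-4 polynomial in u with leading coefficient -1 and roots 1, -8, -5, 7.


p(u) = -(u - 1)(u + 8)(u + 5)(u - 7)
Expand: -u^4 - 5u^3 + 57u^2 + 229u - 280


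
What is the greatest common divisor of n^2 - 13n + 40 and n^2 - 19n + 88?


Factor each:
  n^2 - 13n + 40 = (n - 8)(n - 5)
  n^2 - 19n + 88 = (n - 8)(n - 11)
Common monic factor: n - 8


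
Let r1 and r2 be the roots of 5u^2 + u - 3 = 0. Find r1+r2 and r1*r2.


For au^2+bu+c=0: sum = -b/a, product = c/a.
a=5, b=1, c=-3
Sum = -(1)/5 = -1/5
Product = (-3)/5 = -3/5


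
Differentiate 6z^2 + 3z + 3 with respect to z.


Apply the power rule term by term:
  d/dz(6z^2) = 12z
  d/dz(3z) = 3
  d/dz(3) = 0
p'(z) = 12z + 3


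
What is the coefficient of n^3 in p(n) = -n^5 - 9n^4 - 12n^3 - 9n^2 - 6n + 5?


Read off the coefficient of n^3: -12


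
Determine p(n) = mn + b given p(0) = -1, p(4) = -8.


p(n) = mn + b. Using p(0)=-1, p(4)=-8:
m = (-1 + 8)/(0 - 4) = 7/-4 = -7/4
b = -1 - m*(0) = -1 = -1
p(n) = -(7/4)n - 1


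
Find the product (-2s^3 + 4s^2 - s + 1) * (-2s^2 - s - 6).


Distribute each term of the first polynomial:
  (-2s^3)(-2s^2 - s - 6) = 4s^5 + 2s^4 + 12s^3
  (4s^2)(-2s^2 - s - 6) = -8s^4 - 4s^3 - 24s^2
  (-s)(-2s^2 - s - 6) = 2s^3 + s^2 + 6s
  (1)(-2s^2 - s - 6) = -2s^2 - s - 6
Sum: 4s^5 - 6s^4 + 10s^3 - 25s^2 + 5s - 6


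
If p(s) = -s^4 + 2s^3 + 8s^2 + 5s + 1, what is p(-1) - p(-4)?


p(-1) = 1
p(-4) = -275
p(-1) - p(-4) = 1 + 275 = 276


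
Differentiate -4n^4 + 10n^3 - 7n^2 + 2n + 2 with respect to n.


Apply the power rule term by term:
  d/dn(-4n^4) = -16n^3
  d/dn(10n^3) = 30n^2
  d/dn(-7n^2) = -14n
  d/dn(2n) = 2
  d/dn(2) = 0
p'(n) = -16n^3 + 30n^2 - 14n + 2


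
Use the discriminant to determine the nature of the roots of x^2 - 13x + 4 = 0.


D = b^2 - 4ac = (-13)^2 - 4(1)(4) = 169 - 16 = 153
Since D > 0: two distinct irrational roots


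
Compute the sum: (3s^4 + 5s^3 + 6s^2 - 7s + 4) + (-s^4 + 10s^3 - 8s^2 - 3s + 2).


Align terms by degree and add:
  3s^4 + 5s^3 + 6s^2 - 7s + 4
  -s^4 + 10s^3 - 8s^2 - 3s + 2
= 2s^4 + 15s^3 - 2s^2 - 10s + 6


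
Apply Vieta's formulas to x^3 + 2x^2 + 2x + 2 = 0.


Monic cubic x^3+bx^2+cx+d=0: sum=-b, pairwise sum=c, product=-d.
b=2, c=2, d=2
r1+r2+r3 = -2
r1r2+r1r3+r2r3 = 2
r1r2r3 = -2


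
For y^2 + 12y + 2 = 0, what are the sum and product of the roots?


For ay^2+by+c=0: sum = -b/a, product = c/a.
a=1, b=12, c=2
Sum = -(12)/1 = -12
Product = (2)/1 = 2


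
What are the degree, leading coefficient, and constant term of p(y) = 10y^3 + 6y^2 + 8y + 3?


Highest power of y is 3, with coefficient 10. Constant term is 3.
Degree = 3, leading coefficient = 10, constant term = 3


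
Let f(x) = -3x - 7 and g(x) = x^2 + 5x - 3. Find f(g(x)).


Substitute g(x) into f:
f(g(x)) = -3*(x^2 + 5x - 3) + (-7)
Expand and combine: -3x^2 - 15x + 2


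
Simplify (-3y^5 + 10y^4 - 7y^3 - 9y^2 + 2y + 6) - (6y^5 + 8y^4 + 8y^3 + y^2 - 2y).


Distribute the minus sign:
  (-3y^5 + 10y^4 - 7y^3 - 9y^2 + 2y + 6)
- (6y^5 + 8y^4 + 8y^3 + y^2 - 2y)
Negate second polynomial: -6y^5 - 8y^4 - 8y^3 - y^2 + 2y
Add: -9y^5 + 2y^4 - 15y^3 - 10y^2 + 4y + 6


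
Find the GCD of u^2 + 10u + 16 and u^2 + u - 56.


Factor each:
  u^2 + 10u + 16 = (u + 8)(u + 2)
  u^2 + u - 56 = (u + 8)(u - 7)
Common monic factor: u + 8


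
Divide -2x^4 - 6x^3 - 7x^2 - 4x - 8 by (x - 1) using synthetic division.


Synthetic division with c = 1. Coefficients: -2, -6, -7, -4, -8
Bring down -2.
  -2 * 1 = -2; -2 - 6 = -8
  -8 * 1 = -8; -8 - 7 = -15
  -15 * 1 = -15; -15 - 4 = -19
  -19 * 1 = -19; -19 - 8 = -27
Quotient: -2x^3 - 8x^2 - 15x - 19, Remainder: -27


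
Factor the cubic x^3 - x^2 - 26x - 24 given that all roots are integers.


Try integer roots (divisors of -24). x=-1: p(-1)=0.
Divide out (x + 1): quotient is x^2 - 2x - 24.
Factor the quadratic: (x - 6)(x + 4)
Result: (x + 1)(x - 6)(x + 4)


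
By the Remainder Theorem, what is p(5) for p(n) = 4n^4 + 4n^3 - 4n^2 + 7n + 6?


By the Remainder Theorem, the remainder equals p(5):
  4*(5)^4 = 2500
  4*(5)^3 = 500
  -4*(5)^2 = -100
  7*(5)^1 = 35
  constant: 6
Sum: 2500 + 500 - 100 + 35 + 6 = 2941


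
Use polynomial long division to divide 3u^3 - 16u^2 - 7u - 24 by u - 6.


(3u^3 - 16u^2 - 7u - 24) / (u - 6)
Step 1: 3u^2 * (u - 6) = 3u^3 - 18u^2; subtract.
Step 2: 2u * (u - 6) = 2u^2 - 12u; subtract.
Step 3: 5 * (u - 6) = 5u - 30; subtract.
Quotient: 3u^2 + 2u + 5, Remainder: 6


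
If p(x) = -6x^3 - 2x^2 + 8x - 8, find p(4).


Using direct substitution:
  -6 * (4)^3 = -384
  -2 * (4)^2 = -32
  8 * (4)^1 = 32
  constant: -8
Sum = -384 - 32 + 32 - 8 = -392


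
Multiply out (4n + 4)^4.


Expand (4n + 4)^4 by repeated multiplication:
  (4n + 4)^2 = 16n^2 + 32n + 16
  (4n + 4)^3 = 64n^3 + 192n^2 + 192n + 64
= 256n^4 + 1024n^3 + 1536n^2 + 1024n + 256


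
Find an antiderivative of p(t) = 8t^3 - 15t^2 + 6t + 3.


Reverse power rule on each term:
  ∫ 8t^3 dt = 2t^4
  ∫ -15t^2 dt = -5t^3
  ∫ 6t dt = 3t^2
  ∫ 3 dt = 3t
F(t) = 2t^4 - 5t^3 + 3t^2 + 3t + C


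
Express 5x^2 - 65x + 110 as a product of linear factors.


Roots satisfy r1 + r2 = -b/a = 13 and r1*r2 = c/a = 22.
So r1 = 2, r2 = 11.
5x^2 - 65x + 110 = 5(x - r1)(x - r2) = 5(x - 2)(x - 11)


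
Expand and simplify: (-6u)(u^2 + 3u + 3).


Distribute each term of the first polynomial:
  (-6u)(u^2 + 3u + 3) = -6u^3 - 18u^2 - 18u
Sum: -6u^3 - 18u^2 - 18u


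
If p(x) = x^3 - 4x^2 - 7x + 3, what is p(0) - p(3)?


p(0) = 3
p(3) = -27
p(0) - p(3) = 3 + 27 = 30


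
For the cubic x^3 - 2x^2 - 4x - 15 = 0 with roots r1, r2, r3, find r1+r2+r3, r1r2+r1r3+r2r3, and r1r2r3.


Monic cubic x^3+bx^2+cx+d=0: sum=-b, pairwise sum=c, product=-d.
b=-2, c=-4, d=-15
r1+r2+r3 = 2
r1r2+r1r3+r2r3 = -4
r1r2r3 = 15


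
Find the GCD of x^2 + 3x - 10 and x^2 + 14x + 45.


Factor each:
  x^2 + 3x - 10 = (x + 5)(x - 2)
  x^2 + 14x + 45 = (x + 5)(x + 9)
Common monic factor: x + 5


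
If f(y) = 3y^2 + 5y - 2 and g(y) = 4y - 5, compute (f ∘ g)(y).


Substitute g(y) into f:
f(g(y)) = 3*(4y - 5)^2 + 5*(4y - 5) + (-2)
(4y - 5)^2 = 16y^2 - 40y + 25
Expand and combine: 48y^2 - 100y + 48


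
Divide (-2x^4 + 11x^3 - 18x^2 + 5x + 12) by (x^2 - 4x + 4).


(-2x^4 + 11x^3 - 18x^2 + 5x + 12) / (x^2 - 4x + 4)
Step 1: -2x^2 * (x^2 - 4x + 4) = -2x^4 + 8x^3 - 8x^2; subtract.
Step 2: 3x * (x^2 - 4x + 4) = 3x^3 - 12x^2 + 12x; subtract.
Step 3: 2 * (x^2 - 4x + 4) = 2x^2 - 8x + 8; subtract.
Quotient: -2x^2 + 3x + 2, Remainder: x + 4


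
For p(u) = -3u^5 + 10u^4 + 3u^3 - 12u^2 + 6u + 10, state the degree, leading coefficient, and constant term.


Highest power of u is 5, with coefficient -3. Constant term is 10.
Degree = 5, leading coefficient = -3, constant term = 10


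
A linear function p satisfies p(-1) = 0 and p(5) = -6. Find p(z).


p(z) = mz + b. Using p(-1)=0, p(5)=-6:
m = (0 + 6)/(-1 - 5) = 6/-6 = -1
b = 0 - m*(-1) = 0 - 1 = -1
p(z) = -z - 1


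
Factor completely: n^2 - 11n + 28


Roots satisfy r1 + r2 = -b/a = 11 and r1*r2 = c/a = 28.
So r1 = 4, r2 = 7.
n^2 - 11n + 28 = (n - r1)(n - r2) = (n - 4)(n - 7)


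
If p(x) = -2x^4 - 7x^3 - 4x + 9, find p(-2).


Using direct substitution:
  -2 * (-2)^4 = -32
  -7 * (-2)^3 = 56
  0 * (-2)^2 = 0
  -4 * (-2)^1 = 8
  constant: 9
Sum = -32 + 56 + 0 + 8 + 9 = 41


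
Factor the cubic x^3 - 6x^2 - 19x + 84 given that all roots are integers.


Try integer roots (divisors of 84). x=-4: p(-4)=0.
Divide out (x + 4): quotient is x^2 - 10x + 21.
Factor the quadratic: (x - 7)(x - 3)
Result: (x + 4)(x - 7)(x - 3)


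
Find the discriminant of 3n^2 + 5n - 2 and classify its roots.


D = b^2 - 4ac = (5)^2 - 4(3)(-2) = 25 + 24 = 49
Since D > 0: two distinct rational roots


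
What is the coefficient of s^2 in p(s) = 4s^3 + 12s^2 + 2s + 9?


Read off the coefficient of s^2: 12


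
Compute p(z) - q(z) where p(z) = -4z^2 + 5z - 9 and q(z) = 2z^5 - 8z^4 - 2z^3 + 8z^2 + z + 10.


Distribute the minus sign:
  (-4z^2 + 5z - 9)
- (2z^5 - 8z^4 - 2z^3 + 8z^2 + z + 10)
Negate second polynomial: -2z^5 + 8z^4 + 2z^3 - 8z^2 - z - 10
Add: -2z^5 + 8z^4 + 2z^3 - 12z^2 + 4z - 19


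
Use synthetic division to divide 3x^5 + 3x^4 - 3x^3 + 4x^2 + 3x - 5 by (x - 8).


Synthetic division with c = 8. Coefficients: 3, 3, -3, 4, 3, -5
Bring down 3.
  3 * 8 = 24; 24 + 3 = 27
  27 * 8 = 216; 216 - 3 = 213
  213 * 8 = 1704; 1704 + 4 = 1708
  1708 * 8 = 13664; 13664 + 3 = 13667
  13667 * 8 = 109336; 109336 - 5 = 109331
Quotient: 3x^4 + 27x^3 + 213x^2 + 1708x + 13667, Remainder: 109331


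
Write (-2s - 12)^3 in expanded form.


Expand (-2s - 12)^3 by repeated multiplication:
  (-2s - 12)^2 = 4s^2 + 48s + 144
= -8s^3 - 144s^2 - 864s - 1728


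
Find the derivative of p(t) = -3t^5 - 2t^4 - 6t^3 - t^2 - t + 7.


Apply the power rule term by term:
  d/dt(-3t^5) = -15t^4
  d/dt(-2t^4) = -8t^3
  d/dt(-6t^3) = -18t^2
  d/dt(-t^2) = -2t
  d/dt(-t) = -1
  d/dt(7) = 0
p'(t) = -15t^4 - 8t^3 - 18t^2 - 2t - 1


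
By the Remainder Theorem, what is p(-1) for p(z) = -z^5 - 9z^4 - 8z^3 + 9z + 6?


By the Remainder Theorem, the remainder equals p(-1):
  -1*(-1)^5 = 1
  -9*(-1)^4 = -9
  -8*(-1)^3 = 8
  0*(-1)^2 = 0
  9*(-1)^1 = -9
  constant: 6
Sum: 1 - 9 + 8 + 0 - 9 + 6 = -3


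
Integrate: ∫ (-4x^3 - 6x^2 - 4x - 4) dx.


Reverse power rule on each term:
  ∫ -4x^3 dx = -x^4
  ∫ -6x^2 dx = -2x^3
  ∫ -4x dx = -2x^2
  ∫ -4 dx = -4x
F(x) = -x^4 - 2x^3 - 2x^2 - 4x + C


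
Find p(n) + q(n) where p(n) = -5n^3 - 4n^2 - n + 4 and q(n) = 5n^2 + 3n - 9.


Align terms by degree and add:
  -5n^3 - 4n^2 - n + 4
+ 5n^2 + 3n - 9
= -5n^3 + n^2 + 2n - 5


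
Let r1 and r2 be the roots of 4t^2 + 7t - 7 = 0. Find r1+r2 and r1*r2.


For at^2+bt+c=0: sum = -b/a, product = c/a.
a=4, b=7, c=-7
Sum = -(7)/4 = -7/4
Product = (-7)/4 = -7/4


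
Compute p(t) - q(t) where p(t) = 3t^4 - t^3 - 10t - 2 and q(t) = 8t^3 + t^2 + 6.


Distribute the minus sign:
  (3t^4 - t^3 - 10t - 2)
- (8t^3 + t^2 + 6)
Negate second polynomial: -8t^3 - t^2 - 6
Add: 3t^4 - 9t^3 - t^2 - 10t - 8


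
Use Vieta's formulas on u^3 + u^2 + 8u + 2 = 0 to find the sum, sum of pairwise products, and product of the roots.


Monic cubic u^3+bu^2+cu+d=0: sum=-b, pairwise sum=c, product=-d.
b=1, c=8, d=2
r1+r2+r3 = -1
r1r2+r1r3+r2r3 = 8
r1r2r3 = -2


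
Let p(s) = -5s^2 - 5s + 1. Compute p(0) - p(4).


p(0) = 1
p(4) = -99
p(0) - p(4) = 1 + 99 = 100


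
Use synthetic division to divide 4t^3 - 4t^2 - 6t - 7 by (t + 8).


Synthetic division with c = -8. Coefficients: 4, -4, -6, -7
Bring down 4.
  4 * -8 = -32; -32 - 4 = -36
  -36 * -8 = 288; 288 - 6 = 282
  282 * -8 = -2256; -2256 - 7 = -2263
Quotient: 4t^2 - 36t + 282, Remainder: -2263


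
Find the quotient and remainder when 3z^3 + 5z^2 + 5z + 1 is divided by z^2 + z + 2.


(3z^3 + 5z^2 + 5z + 1) / (z^2 + z + 2)
Step 1: 3z * (z^2 + z + 2) = 3z^3 + 3z^2 + 6z; subtract.
Step 2: 2 * (z^2 + z + 2) = 2z^2 + 2z + 4; subtract.
Quotient: 3z + 2, Remainder: -3z - 3


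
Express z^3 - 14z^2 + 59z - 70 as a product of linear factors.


Try integer roots (divisors of -70). z=5: p(5)=0.
Divide out (z - 5): quotient is z^2 - 9z + 14.
Factor the quadratic: (z - 2)(z - 7)
Result: (z - 5)(z - 2)(z - 7)


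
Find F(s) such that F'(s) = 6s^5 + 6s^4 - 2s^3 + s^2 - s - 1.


Reverse power rule on each term:
  ∫ 6s^5 ds = s^6
  ∫ 6s^4 ds = (6/5)s^5
  ∫ -2s^3 ds = -(1/2)s^4
  ∫ s^2 ds = (1/3)s^3
  ∫ -s ds = -(1/2)s^2
  ∫ -1 ds = -s
F(s) = s^6 + (6/5)s^5 - (1/2)s^4 + (1/3)s^3 - (1/2)s^2 - s + C


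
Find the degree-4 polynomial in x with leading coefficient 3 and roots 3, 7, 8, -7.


p(x) = 3(x - 3)(x - 7)(x - 8)(x + 7)
Expand: 3x^4 - 33x^3 - 75x^2 + 1617x - 3528


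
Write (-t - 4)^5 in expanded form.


Expand (-t - 4)^5 by repeated multiplication:
  (-t - 4)^2 = t^2 + 8t + 16
  (-t - 4)^3 = -t^3 - 12t^2 - 48t - 64
  (-t - 4)^4 = t^4 + 16t^3 + 96t^2 + 256t + 256
= -t^5 - 20t^4 - 160t^3 - 640t^2 - 1280t - 1024


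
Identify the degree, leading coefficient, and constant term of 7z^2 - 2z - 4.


Highest power of z is 2, with coefficient 7. Constant term is -4.
Degree = 2, leading coefficient = 7, constant term = -4


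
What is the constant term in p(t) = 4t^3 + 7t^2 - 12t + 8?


Read off the constant term: 8


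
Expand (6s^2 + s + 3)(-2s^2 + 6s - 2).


Distribute each term of the first polynomial:
  (6s^2)(-2s^2 + 6s - 2) = -12s^4 + 36s^3 - 12s^2
  (s)(-2s^2 + 6s - 2) = -2s^3 + 6s^2 - 2s
  (3)(-2s^2 + 6s - 2) = -6s^2 + 18s - 6
Sum: -12s^4 + 34s^3 - 12s^2 + 16s - 6


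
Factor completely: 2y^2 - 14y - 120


Roots satisfy r1 + r2 = -b/a = 7 and r1*r2 = c/a = -60.
So r1 = 12, r2 = -5.
2y^2 - 14y - 120 = 2(y - r1)(y - r2) = 2(y - 12)(y + 5)


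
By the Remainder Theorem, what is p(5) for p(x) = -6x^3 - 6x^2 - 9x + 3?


By the Remainder Theorem, the remainder equals p(5):
  -6*(5)^3 = -750
  -6*(5)^2 = -150
  -9*(5)^1 = -45
  constant: 3
Sum: -750 - 150 - 45 + 3 = -942


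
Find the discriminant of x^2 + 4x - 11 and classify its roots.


D = b^2 - 4ac = (4)^2 - 4(1)(-11) = 16 + 44 = 60
Since D > 0: two distinct irrational roots


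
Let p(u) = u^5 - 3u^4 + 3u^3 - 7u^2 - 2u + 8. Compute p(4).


Using direct substitution:
  1 * (4)^5 = 1024
  -3 * (4)^4 = -768
  3 * (4)^3 = 192
  -7 * (4)^2 = -112
  -2 * (4)^1 = -8
  constant: 8
Sum = 1024 - 768 + 192 - 112 - 8 + 8 = 336


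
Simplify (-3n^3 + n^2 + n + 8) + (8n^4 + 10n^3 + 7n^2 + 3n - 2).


Align terms by degree and add:
  -3n^3 + n^2 + n + 8
+ 8n^4 + 10n^3 + 7n^2 + 3n - 2
= 8n^4 + 7n^3 + 8n^2 + 4n + 6


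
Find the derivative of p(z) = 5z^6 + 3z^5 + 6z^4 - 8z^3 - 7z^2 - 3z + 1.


Apply the power rule term by term:
  d/dz(5z^6) = 30z^5
  d/dz(3z^5) = 15z^4
  d/dz(6z^4) = 24z^3
  d/dz(-8z^3) = -24z^2
  d/dz(-7z^2) = -14z
  d/dz(-3z) = -3
  d/dz(1) = 0
p'(z) = 30z^5 + 15z^4 + 24z^3 - 24z^2 - 14z - 3


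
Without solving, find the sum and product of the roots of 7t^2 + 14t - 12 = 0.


For at^2+bt+c=0: sum = -b/a, product = c/a.
a=7, b=14, c=-12
Sum = -(14)/7 = -2
Product = (-12)/7 = -12/7


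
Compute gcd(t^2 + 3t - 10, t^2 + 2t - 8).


Factor each:
  t^2 + 3t - 10 = (t - 2)(t + 5)
  t^2 + 2t - 8 = (t - 2)(t + 4)
Common monic factor: t - 2


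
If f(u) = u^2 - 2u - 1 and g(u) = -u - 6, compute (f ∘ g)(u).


Substitute g(u) into f:
f(g(u)) = 1*(-u - 6)^2 + (-2)*(-u - 6) + (-1)
(-u - 6)^2 = u^2 + 12u + 36
Expand and combine: u^2 + 14u + 47


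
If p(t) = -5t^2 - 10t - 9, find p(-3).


Using direct substitution:
  -5 * (-3)^2 = -45
  -10 * (-3)^1 = 30
  constant: -9
Sum = -45 + 30 - 9 = -24


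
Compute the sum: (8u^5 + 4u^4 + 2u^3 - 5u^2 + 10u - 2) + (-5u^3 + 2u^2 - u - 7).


Align terms by degree and add:
  8u^5 + 4u^4 + 2u^3 - 5u^2 + 10u - 2
  -5u^3 + 2u^2 - u - 7
= 8u^5 + 4u^4 - 3u^3 - 3u^2 + 9u - 9


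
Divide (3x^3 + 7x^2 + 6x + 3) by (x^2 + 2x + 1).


(3x^3 + 7x^2 + 6x + 3) / (x^2 + 2x + 1)
Step 1: 3x * (x^2 + 2x + 1) = 3x^3 + 6x^2 + 3x; subtract.
Step 2: 1 * (x^2 + 2x + 1) = x^2 + 2x + 1; subtract.
Quotient: 3x + 1, Remainder: x + 2


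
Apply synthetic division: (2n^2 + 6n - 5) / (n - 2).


Synthetic division with c = 2. Coefficients: 2, 6, -5
Bring down 2.
  2 * 2 = 4; 4 + 6 = 10
  10 * 2 = 20; 20 - 5 = 15
Quotient: 2n + 10, Remainder: 15


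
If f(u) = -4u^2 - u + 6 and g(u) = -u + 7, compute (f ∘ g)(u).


Substitute g(u) into f:
f(g(u)) = -4*(-u + 7)^2 + (-1)*(-u + 7) + 6
(-u + 7)^2 = u^2 - 14u + 49
Expand and combine: -4u^2 + 57u - 197


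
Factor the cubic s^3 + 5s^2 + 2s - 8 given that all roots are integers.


Try integer roots (divisors of -8). s=-4: p(-4)=0.
Divide out (s + 4): quotient is s^2 + s - 2.
Factor the quadratic: (s + 2)(s - 1)
Result: (s + 4)(s + 2)(s - 1)


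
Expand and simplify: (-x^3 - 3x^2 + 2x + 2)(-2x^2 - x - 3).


Distribute each term of the first polynomial:
  (-x^3)(-2x^2 - x - 3) = 2x^5 + x^4 + 3x^3
  (-3x^2)(-2x^2 - x - 3) = 6x^4 + 3x^3 + 9x^2
  (2x)(-2x^2 - x - 3) = -4x^3 - 2x^2 - 6x
  (2)(-2x^2 - x - 3) = -4x^2 - 2x - 6
Sum: 2x^5 + 7x^4 + 2x^3 + 3x^2 - 8x - 6


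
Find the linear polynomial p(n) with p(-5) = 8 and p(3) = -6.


p(n) = mn + b. Using p(-5)=8, p(3)=-6:
m = (8 + 6)/(-5 - 3) = 14/-8 = -7/4
b = 8 - m*(-5) = 8 - 35/4 = -3/4
p(n) = -(7/4)n - (3/4)


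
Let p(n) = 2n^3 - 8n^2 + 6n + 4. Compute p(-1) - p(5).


p(-1) = -12
p(5) = 84
p(-1) - p(5) = -12 - 84 = -96


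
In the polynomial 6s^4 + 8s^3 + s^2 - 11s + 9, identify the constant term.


Read off the constant term: 9


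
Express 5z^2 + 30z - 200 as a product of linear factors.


Roots satisfy r1 + r2 = -b/a = -6 and r1*r2 = c/a = -40.
So r1 = -10, r2 = 4.
5z^2 + 30z - 200 = 5(z - r1)(z - r2) = 5(z + 10)(z - 4)


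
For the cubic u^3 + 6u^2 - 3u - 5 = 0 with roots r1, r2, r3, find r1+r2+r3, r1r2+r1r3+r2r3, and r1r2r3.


Monic cubic u^3+bu^2+cu+d=0: sum=-b, pairwise sum=c, product=-d.
b=6, c=-3, d=-5
r1+r2+r3 = -6
r1r2+r1r3+r2r3 = -3
r1r2r3 = 5


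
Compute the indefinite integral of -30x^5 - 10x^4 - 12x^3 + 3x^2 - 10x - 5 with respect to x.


Reverse power rule on each term:
  ∫ -30x^5 dx = -5x^6
  ∫ -10x^4 dx = -2x^5
  ∫ -12x^3 dx = -3x^4
  ∫ 3x^2 dx = x^3
  ∫ -10x dx = -5x^2
  ∫ -5 dx = -5x
F(x) = -5x^6 - 2x^5 - 3x^4 + x^3 - 5x^2 - 5x + C


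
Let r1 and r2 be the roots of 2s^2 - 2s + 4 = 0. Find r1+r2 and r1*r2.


For as^2+bs+c=0: sum = -b/a, product = c/a.
a=2, b=-2, c=4
Sum = -(-2)/2 = 1
Product = (4)/2 = 2


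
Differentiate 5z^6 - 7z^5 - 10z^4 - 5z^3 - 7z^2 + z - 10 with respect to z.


Apply the power rule term by term:
  d/dz(5z^6) = 30z^5
  d/dz(-7z^5) = -35z^4
  d/dz(-10z^4) = -40z^3
  d/dz(-5z^3) = -15z^2
  d/dz(-7z^2) = -14z
  d/dz(z) = 1
  d/dz(-10) = 0
p'(z) = 30z^5 - 35z^4 - 40z^3 - 15z^2 - 14z + 1


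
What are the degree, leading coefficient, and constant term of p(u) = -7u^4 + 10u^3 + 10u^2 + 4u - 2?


Highest power of u is 4, with coefficient -7. Constant term is -2.
Degree = 4, leading coefficient = -7, constant term = -2


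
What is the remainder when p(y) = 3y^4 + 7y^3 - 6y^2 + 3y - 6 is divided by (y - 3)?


By the Remainder Theorem, the remainder equals p(3):
  3*(3)^4 = 243
  7*(3)^3 = 189
  -6*(3)^2 = -54
  3*(3)^1 = 9
  constant: -6
Sum: 243 + 189 - 54 + 9 - 6 = 381


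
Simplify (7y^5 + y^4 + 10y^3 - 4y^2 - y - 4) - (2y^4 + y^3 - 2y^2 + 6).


Distribute the minus sign:
  (7y^5 + y^4 + 10y^3 - 4y^2 - y - 4)
- (2y^4 + y^3 - 2y^2 + 6)
Negate second polynomial: -2y^4 - y^3 + 2y^2 - 6
Add: 7y^5 - y^4 + 9y^3 - 2y^2 - y - 10


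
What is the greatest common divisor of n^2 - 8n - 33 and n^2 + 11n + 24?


Factor each:
  n^2 - 8n - 33 = (n + 3)(n - 11)
  n^2 + 11n + 24 = (n + 3)(n + 8)
Common monic factor: n + 3


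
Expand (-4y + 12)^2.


Expand (-4y + 12)^2 by repeated multiplication:
= 16y^2 - 96y + 144


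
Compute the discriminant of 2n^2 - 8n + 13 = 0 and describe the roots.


D = b^2 - 4ac = (-8)^2 - 4(2)(13) = 64 - 104 = -40
Since D < 0: two complex conjugate roots (no real roots)


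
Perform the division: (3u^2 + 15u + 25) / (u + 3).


(3u^2 + 15u + 25) / (u + 3)
Step 1: 3u * (u + 3) = 3u^2 + 9u; subtract.
Step 2: 6 * (u + 3) = 6u + 18; subtract.
Quotient: 3u + 6, Remainder: 7


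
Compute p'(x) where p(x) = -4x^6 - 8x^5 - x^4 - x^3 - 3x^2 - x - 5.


Apply the power rule term by term:
  d/dx(-4x^6) = -24x^5
  d/dx(-8x^5) = -40x^4
  d/dx(-x^4) = -4x^3
  d/dx(-x^3) = -3x^2
  d/dx(-3x^2) = -6x
  d/dx(-x) = -1
  d/dx(-5) = 0
p'(x) = -24x^5 - 40x^4 - 4x^3 - 3x^2 - 6x - 1


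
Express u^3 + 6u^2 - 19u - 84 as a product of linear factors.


Try integer roots (divisors of -84). u=4: p(4)=0.
Divide out (u - 4): quotient is u^2 + 10u + 21.
Factor the quadratic: (u + 3)(u + 7)
Result: (u - 4)(u + 3)(u + 7)


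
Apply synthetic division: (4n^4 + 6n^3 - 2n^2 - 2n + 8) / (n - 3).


Synthetic division with c = 3. Coefficients: 4, 6, -2, -2, 8
Bring down 4.
  4 * 3 = 12; 12 + 6 = 18
  18 * 3 = 54; 54 - 2 = 52
  52 * 3 = 156; 156 - 2 = 154
  154 * 3 = 462; 462 + 8 = 470
Quotient: 4n^3 + 18n^2 + 52n + 154, Remainder: 470


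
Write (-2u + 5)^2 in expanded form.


Expand (-2u + 5)^2 by repeated multiplication:
= 4u^2 - 20u + 25


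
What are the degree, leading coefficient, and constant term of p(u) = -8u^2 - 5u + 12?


Highest power of u is 2, with coefficient -8. Constant term is 12.
Degree = 2, leading coefficient = -8, constant term = 12


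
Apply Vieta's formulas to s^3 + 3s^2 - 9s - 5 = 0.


Monic cubic s^3+bs^2+cs+d=0: sum=-b, pairwise sum=c, product=-d.
b=3, c=-9, d=-5
r1+r2+r3 = -3
r1r2+r1r3+r2r3 = -9
r1r2r3 = 5


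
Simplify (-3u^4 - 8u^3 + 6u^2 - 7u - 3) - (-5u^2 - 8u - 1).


Distribute the minus sign:
  (-3u^4 - 8u^3 + 6u^2 - 7u - 3)
- (-5u^2 - 8u - 1)
Negate second polynomial: 5u^2 + 8u + 1
Add: -3u^4 - 8u^3 + 11u^2 + u - 2


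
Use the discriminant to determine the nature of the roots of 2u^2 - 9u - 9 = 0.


D = b^2 - 4ac = (-9)^2 - 4(2)(-9) = 81 + 72 = 153
Since D > 0: two distinct irrational roots


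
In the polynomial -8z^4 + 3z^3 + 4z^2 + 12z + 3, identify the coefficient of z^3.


Read off the coefficient of z^3: 3


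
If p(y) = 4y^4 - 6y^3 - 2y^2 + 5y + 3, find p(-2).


Using direct substitution:
  4 * (-2)^4 = 64
  -6 * (-2)^3 = 48
  -2 * (-2)^2 = -8
  5 * (-2)^1 = -10
  constant: 3
Sum = 64 + 48 - 8 - 10 + 3 = 97


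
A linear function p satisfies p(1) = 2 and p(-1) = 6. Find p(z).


p(z) = mz + b. Using p(1)=2, p(-1)=6:
m = (2 - 6)/(1 + 1) = -4/2 = -2
b = 2 - m*(1) = 2 + 2 = 4
p(z) = -2z + 4


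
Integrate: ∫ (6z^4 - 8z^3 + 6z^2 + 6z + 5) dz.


Reverse power rule on each term:
  ∫ 6z^4 dz = (6/5)z^5
  ∫ -8z^3 dz = -2z^4
  ∫ 6z^2 dz = 2z^3
  ∫ 6z dz = 3z^2
  ∫ 5 dz = 5z
F(z) = (6/5)z^5 - 2z^4 + 2z^3 + 3z^2 + 5z + C


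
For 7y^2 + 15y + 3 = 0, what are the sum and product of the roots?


For ay^2+by+c=0: sum = -b/a, product = c/a.
a=7, b=15, c=3
Sum = -(15)/7 = -15/7
Product = (3)/7 = 3/7


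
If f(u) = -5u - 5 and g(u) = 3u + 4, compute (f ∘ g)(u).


Substitute g(u) into f:
f(g(u)) = -5*(3u + 4) + (-5)
Expand and combine: -15u - 25


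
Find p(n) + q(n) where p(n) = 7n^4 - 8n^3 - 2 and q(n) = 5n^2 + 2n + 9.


Align terms by degree and add:
  7n^4 - 8n^3 - 2
+ 5n^2 + 2n + 9
= 7n^4 - 8n^3 + 5n^2 + 2n + 7


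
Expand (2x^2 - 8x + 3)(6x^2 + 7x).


Distribute each term of the first polynomial:
  (2x^2)(6x^2 + 7x) = 12x^4 + 14x^3
  (-8x)(6x^2 + 7x) = -48x^3 - 56x^2
  (3)(6x^2 + 7x) = 18x^2 + 21x
Sum: 12x^4 - 34x^3 - 38x^2 + 21x


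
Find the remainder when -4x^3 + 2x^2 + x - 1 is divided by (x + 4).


By the Remainder Theorem, the remainder equals p(-4):
  -4*(-4)^3 = 256
  2*(-4)^2 = 32
  1*(-4)^1 = -4
  constant: -1
Sum: 256 + 32 - 4 - 1 = 283


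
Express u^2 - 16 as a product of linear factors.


Roots satisfy r1 + r2 = -b/a = 0 and r1*r2 = c/a = -16.
So r1 = -4, r2 = 4.
u^2 - 16 = (u - r1)(u - r2) = (u + 4)(u - 4)


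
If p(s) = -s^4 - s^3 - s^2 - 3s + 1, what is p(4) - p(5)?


p(4) = -347
p(5) = -789
p(4) - p(5) = -347 + 789 = 442


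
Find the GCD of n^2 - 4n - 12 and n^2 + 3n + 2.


Factor each:
  n^2 - 4n - 12 = (n + 2)(n - 6)
  n^2 + 3n + 2 = (n + 2)(n + 1)
Common monic factor: n + 2


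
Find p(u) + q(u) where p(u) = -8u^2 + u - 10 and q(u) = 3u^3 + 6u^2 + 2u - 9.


Align terms by degree and add:
  -8u^2 + u - 10
+ 3u^3 + 6u^2 + 2u - 9
= 3u^3 - 2u^2 + 3u - 19


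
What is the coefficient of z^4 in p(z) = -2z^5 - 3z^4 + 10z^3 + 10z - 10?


Read off the coefficient of z^4: -3


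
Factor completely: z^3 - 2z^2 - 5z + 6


Try integer roots (divisors of 6). z=-2: p(-2)=0.
Divide out (z + 2): quotient is z^2 - 4z + 3.
Factor the quadratic: (z - 1)(z - 3)
Result: (z + 2)(z - 1)(z - 3)


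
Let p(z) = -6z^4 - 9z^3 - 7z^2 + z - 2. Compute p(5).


Using direct substitution:
  -6 * (5)^4 = -3750
  -9 * (5)^3 = -1125
  -7 * (5)^2 = -175
  1 * (5)^1 = 5
  constant: -2
Sum = -3750 - 1125 - 175 + 5 - 2 = -5047


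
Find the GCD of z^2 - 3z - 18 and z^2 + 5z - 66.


Factor each:
  z^2 - 3z - 18 = (z - 6)(z + 3)
  z^2 + 5z - 66 = (z - 6)(z + 11)
Common monic factor: z - 6


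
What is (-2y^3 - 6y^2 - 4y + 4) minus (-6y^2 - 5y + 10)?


Distribute the minus sign:
  (-2y^3 - 6y^2 - 4y + 4)
- (-6y^2 - 5y + 10)
Negate second polynomial: 6y^2 + 5y - 10
Add: -2y^3 + y - 6


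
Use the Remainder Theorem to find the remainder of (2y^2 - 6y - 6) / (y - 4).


By the Remainder Theorem, the remainder equals p(4):
  2*(4)^2 = 32
  -6*(4)^1 = -24
  constant: -6
Sum: 32 - 24 - 6 = 2


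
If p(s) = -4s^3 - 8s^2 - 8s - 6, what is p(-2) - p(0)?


p(-2) = 10
p(0) = -6
p(-2) - p(0) = 10 + 6 = 16


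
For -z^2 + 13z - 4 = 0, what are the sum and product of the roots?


For az^2+bz+c=0: sum = -b/a, product = c/a.
a=-1, b=13, c=-4
Sum = -(13)/-1 = 13
Product = (-4)/-1 = 4


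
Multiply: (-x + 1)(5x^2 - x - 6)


Distribute each term of the first polynomial:
  (-x)(5x^2 - x - 6) = -5x^3 + x^2 + 6x
  (1)(5x^2 - x - 6) = 5x^2 - x - 6
Sum: -5x^3 + 6x^2 + 5x - 6


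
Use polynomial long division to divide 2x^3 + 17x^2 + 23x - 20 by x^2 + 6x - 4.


(2x^3 + 17x^2 + 23x - 20) / (x^2 + 6x - 4)
Step 1: 2x * (x^2 + 6x - 4) = 2x^3 + 12x^2 - 8x; subtract.
Step 2: 5 * (x^2 + 6x - 4) = 5x^2 + 30x - 20; subtract.
Quotient: 2x + 5, Remainder: x


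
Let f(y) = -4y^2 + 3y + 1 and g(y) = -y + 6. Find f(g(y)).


Substitute g(y) into f:
f(g(y)) = -4*(-y + 6)^2 + 3*(-y + 6) + 1
(-y + 6)^2 = y^2 - 12y + 36
Expand and combine: -4y^2 + 45y - 125


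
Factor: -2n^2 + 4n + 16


Roots satisfy r1 + r2 = -b/a = 2 and r1*r2 = c/a = -8.
So r1 = -2, r2 = 4.
-2n^2 + 4n + 16 = -2(n - r1)(n - r2) = -2(n + 2)(n - 4)


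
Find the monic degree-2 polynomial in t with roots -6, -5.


p(t) = (t + 6)(t + 5)
Expand: t^2 + 11t + 30


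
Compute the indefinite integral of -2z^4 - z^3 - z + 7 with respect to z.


Reverse power rule on each term:
  ∫ -2z^4 dz = -(2/5)z^5
  ∫ -z^3 dz = -(1/4)z^4
  ∫ -z dz = -(1/2)z^2
  ∫ 7 dz = 7z
F(z) = -(2/5)z^5 - (1/4)z^4 - (1/2)z^2 + 7z + C


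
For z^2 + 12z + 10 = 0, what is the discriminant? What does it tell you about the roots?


D = b^2 - 4ac = (12)^2 - 4(1)(10) = 144 - 40 = 104
Since D > 0: two distinct irrational roots


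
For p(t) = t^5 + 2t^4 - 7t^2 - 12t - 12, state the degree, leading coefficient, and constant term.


Highest power of t is 5, with coefficient 1. Constant term is -12.
Degree = 5, leading coefficient = 1, constant term = -12


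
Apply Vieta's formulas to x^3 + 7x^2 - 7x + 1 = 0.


Monic cubic x^3+bx^2+cx+d=0: sum=-b, pairwise sum=c, product=-d.
b=7, c=-7, d=1
r1+r2+r3 = -7
r1r2+r1r3+r2r3 = -7
r1r2r3 = -1


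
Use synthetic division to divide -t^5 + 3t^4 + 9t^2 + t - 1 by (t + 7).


Synthetic division with c = -7. Coefficients: -1, 3, 0, 9, 1, -1
Bring down -1.
  -1 * -7 = 7; 7 + 3 = 10
  10 * -7 = -70; -70 + 0 = -70
  -70 * -7 = 490; 490 + 9 = 499
  499 * -7 = -3493; -3493 + 1 = -3492
  -3492 * -7 = 24444; 24444 - 1 = 24443
Quotient: -t^4 + 10t^3 - 70t^2 + 499t - 3492, Remainder: 24443


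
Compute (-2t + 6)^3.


Expand (-2t + 6)^3 by repeated multiplication:
  (-2t + 6)^2 = 4t^2 - 24t + 36
= -8t^3 + 72t^2 - 216t + 216


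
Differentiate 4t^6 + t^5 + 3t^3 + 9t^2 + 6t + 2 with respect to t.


Apply the power rule term by term:
  d/dt(4t^6) = 24t^5
  d/dt(t^5) = 5t^4
  d/dt(3t^3) = 9t^2
  d/dt(9t^2) = 18t
  d/dt(6t) = 6
  d/dt(2) = 0
p'(t) = 24t^5 + 5t^4 + 9t^2 + 18t + 6


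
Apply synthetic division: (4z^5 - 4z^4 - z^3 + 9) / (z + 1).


Synthetic division with c = -1. Coefficients: 4, -4, -1, 0, 0, 9
Bring down 4.
  4 * -1 = -4; -4 - 4 = -8
  -8 * -1 = 8; 8 - 1 = 7
  7 * -1 = -7; -7 + 0 = -7
  -7 * -1 = 7; 7 + 0 = 7
  7 * -1 = -7; -7 + 9 = 2
Quotient: 4z^4 - 8z^3 + 7z^2 - 7z + 7, Remainder: 2


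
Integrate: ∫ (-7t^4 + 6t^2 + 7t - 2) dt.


Reverse power rule on each term:
  ∫ -7t^4 dt = -(7/5)t^5
  ∫ 6t^2 dt = 2t^3
  ∫ 7t dt = (7/2)t^2
  ∫ -2 dt = -2t
F(t) = -(7/5)t^5 + 2t^3 + (7/2)t^2 - 2t + C


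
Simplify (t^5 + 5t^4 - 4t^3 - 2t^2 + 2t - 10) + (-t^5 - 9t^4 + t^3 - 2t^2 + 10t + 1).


Align terms by degree and add:
  t^5 + 5t^4 - 4t^3 - 2t^2 + 2t - 10
  -t^5 - 9t^4 + t^3 - 2t^2 + 10t + 1
= -4t^4 - 3t^3 - 4t^2 + 12t - 9


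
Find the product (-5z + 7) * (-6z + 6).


Distribute each term of the first polynomial:
  (-5z)(-6z + 6) = 30z^2 - 30z
  (7)(-6z + 6) = -42z + 42
Sum: 30z^2 - 72z + 42


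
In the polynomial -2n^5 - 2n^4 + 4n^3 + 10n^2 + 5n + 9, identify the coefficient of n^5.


Read off the coefficient of n^5: -2


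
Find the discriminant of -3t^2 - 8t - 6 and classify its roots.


D = b^2 - 4ac = (-8)^2 - 4(-3)(-6) = 64 - 72 = -8
Since D < 0: two complex conjugate roots (no real roots)


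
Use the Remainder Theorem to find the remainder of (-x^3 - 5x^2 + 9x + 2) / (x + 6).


By the Remainder Theorem, the remainder equals p(-6):
  -1*(-6)^3 = 216
  -5*(-6)^2 = -180
  9*(-6)^1 = -54
  constant: 2
Sum: 216 - 180 - 54 + 2 = -16


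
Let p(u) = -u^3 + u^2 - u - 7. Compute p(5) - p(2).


p(5) = -112
p(2) = -13
p(5) - p(2) = -112 + 13 = -99


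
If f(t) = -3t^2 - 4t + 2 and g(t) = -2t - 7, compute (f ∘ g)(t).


Substitute g(t) into f:
f(g(t)) = -3*(-2t - 7)^2 + (-4)*(-2t - 7) + 2
(-2t - 7)^2 = 4t^2 + 28t + 49
Expand and combine: -12t^2 - 76t - 117


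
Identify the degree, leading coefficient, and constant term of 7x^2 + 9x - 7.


Highest power of x is 2, with coefficient 7. Constant term is -7.
Degree = 2, leading coefficient = 7, constant term = -7


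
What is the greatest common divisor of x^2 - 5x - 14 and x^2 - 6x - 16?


Factor each:
  x^2 - 5x - 14 = (x + 2)(x - 7)
  x^2 - 6x - 16 = (x + 2)(x - 8)
Common monic factor: x + 2


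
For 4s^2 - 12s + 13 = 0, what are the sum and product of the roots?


For as^2+bs+c=0: sum = -b/a, product = c/a.
a=4, b=-12, c=13
Sum = -(-12)/4 = 3
Product = (13)/4 = 13/4


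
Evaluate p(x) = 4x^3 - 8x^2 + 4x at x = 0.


Using direct substitution:
  4 * (0)^3 = 0
  -8 * (0)^2 = 0
  4 * (0)^1 = 0
  constant: 0
Sum = 0 + 0 + 0 + 0 = 0


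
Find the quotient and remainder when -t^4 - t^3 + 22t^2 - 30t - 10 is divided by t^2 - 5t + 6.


(-t^4 - t^3 + 22t^2 - 30t - 10) / (t^2 - 5t + 6)
Step 1: -t^2 * (t^2 - 5t + 6) = -t^4 + 5t^3 - 6t^2; subtract.
Step 2: -6t * (t^2 - 5t + 6) = -6t^3 + 30t^2 - 36t; subtract.
Step 3: -2 * (t^2 - 5t + 6) = -2t^2 + 10t - 12; subtract.
Quotient: -t^2 - 6t - 2, Remainder: -4t + 2


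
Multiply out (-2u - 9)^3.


Expand (-2u - 9)^3 by repeated multiplication:
  (-2u - 9)^2 = 4u^2 + 36u + 81
= -8u^3 - 108u^2 - 486u - 729


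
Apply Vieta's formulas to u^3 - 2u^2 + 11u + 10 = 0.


Monic cubic u^3+bu^2+cu+d=0: sum=-b, pairwise sum=c, product=-d.
b=-2, c=11, d=10
r1+r2+r3 = 2
r1r2+r1r3+r2r3 = 11
r1r2r3 = -10


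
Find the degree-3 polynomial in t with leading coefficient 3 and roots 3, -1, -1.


p(t) = 3(t - 3)(t + 1)(t + 1)
Expand: 3t^3 - 3t^2 - 15t - 9


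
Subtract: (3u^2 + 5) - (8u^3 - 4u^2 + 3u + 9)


Distribute the minus sign:
  (3u^2 + 5)
- (8u^3 - 4u^2 + 3u + 9)
Negate second polynomial: -8u^3 + 4u^2 - 3u - 9
Add: -8u^3 + 7u^2 - 3u - 4


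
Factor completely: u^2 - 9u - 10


Roots satisfy r1 + r2 = -b/a = 9 and r1*r2 = c/a = -10.
So r1 = -1, r2 = 10.
u^2 - 9u - 10 = (u - r1)(u - r2) = (u + 1)(u - 10)


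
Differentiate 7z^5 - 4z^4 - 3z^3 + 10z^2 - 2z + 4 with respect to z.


Apply the power rule term by term:
  d/dz(7z^5) = 35z^4
  d/dz(-4z^4) = -16z^3
  d/dz(-3z^3) = -9z^2
  d/dz(10z^2) = 20z
  d/dz(-2z) = -2
  d/dz(4) = 0
p'(z) = 35z^4 - 16z^3 - 9z^2 + 20z - 2


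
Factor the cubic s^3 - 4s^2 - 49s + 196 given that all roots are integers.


Try integer roots (divisors of 196). s=4: p(4)=0.
Divide out (s - 4): quotient is s^2 - 49.
Factor the quadratic: (s - 7)(s + 7)
Result: (s - 4)(s - 7)(s + 7)


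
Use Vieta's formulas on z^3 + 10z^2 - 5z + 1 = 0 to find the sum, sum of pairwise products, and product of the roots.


Monic cubic z^3+bz^2+cz+d=0: sum=-b, pairwise sum=c, product=-d.
b=10, c=-5, d=1
r1+r2+r3 = -10
r1r2+r1r3+r2r3 = -5
r1r2r3 = -1


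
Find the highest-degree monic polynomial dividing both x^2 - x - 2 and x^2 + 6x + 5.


Factor each:
  x^2 - x - 2 = (x + 1)(x - 2)
  x^2 + 6x + 5 = (x + 1)(x + 5)
Common monic factor: x + 1


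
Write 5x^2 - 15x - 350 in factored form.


Roots satisfy r1 + r2 = -b/a = 3 and r1*r2 = c/a = -70.
So r1 = -7, r2 = 10.
5x^2 - 15x - 350 = 5(x - r1)(x - r2) = 5(x + 7)(x - 10)


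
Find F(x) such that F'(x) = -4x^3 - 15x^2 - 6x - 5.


Reverse power rule on each term:
  ∫ -4x^3 dx = -x^4
  ∫ -15x^2 dx = -5x^3
  ∫ -6x dx = -3x^2
  ∫ -5 dx = -5x
F(x) = -x^4 - 5x^3 - 3x^2 - 5x + C


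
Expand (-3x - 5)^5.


Expand (-3x - 5)^5 by repeated multiplication:
  (-3x - 5)^2 = 9x^2 + 30x + 25
  (-3x - 5)^3 = -27x^3 - 135x^2 - 225x - 125
  (-3x - 5)^4 = 81x^4 + 540x^3 + 1350x^2 + 1500x + 625
= -243x^5 - 2025x^4 - 6750x^3 - 11250x^2 - 9375x - 3125


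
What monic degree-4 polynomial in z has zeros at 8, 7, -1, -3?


p(z) = (z - 8)(z - 7)(z + 1)(z + 3)
Expand: z^4 - 11z^3 - z^2 + 179z + 168


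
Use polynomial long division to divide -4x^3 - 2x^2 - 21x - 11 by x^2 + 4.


(-4x^3 - 2x^2 - 21x - 11) / (x^2 + 4)
Step 1: -4x * (x^2 + 4) = -4x^3 - 16x; subtract.
Step 2: -2 * (x^2 + 4) = -2x^2 - 8; subtract.
Quotient: -4x - 2, Remainder: -5x - 3


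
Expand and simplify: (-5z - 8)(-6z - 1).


Distribute each term of the first polynomial:
  (-5z)(-6z - 1) = 30z^2 + 5z
  (-8)(-6z - 1) = 48z + 8
Sum: 30z^2 + 53z + 8


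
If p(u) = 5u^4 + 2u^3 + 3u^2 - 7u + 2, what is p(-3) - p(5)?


p(-3) = 401
p(5) = 3417
p(-3) - p(5) = 401 - 3417 = -3016


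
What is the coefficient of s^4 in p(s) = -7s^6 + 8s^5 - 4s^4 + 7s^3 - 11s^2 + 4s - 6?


Read off the coefficient of s^4: -4


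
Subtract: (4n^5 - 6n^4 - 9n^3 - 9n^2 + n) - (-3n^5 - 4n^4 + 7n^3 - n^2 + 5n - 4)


Distribute the minus sign:
  (4n^5 - 6n^4 - 9n^3 - 9n^2 + n)
- (-3n^5 - 4n^4 + 7n^3 - n^2 + 5n - 4)
Negate second polynomial: 3n^5 + 4n^4 - 7n^3 + n^2 - 5n + 4
Add: 7n^5 - 2n^4 - 16n^3 - 8n^2 - 4n + 4


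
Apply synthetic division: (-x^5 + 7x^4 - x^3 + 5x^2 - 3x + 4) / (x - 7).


Synthetic division with c = 7. Coefficients: -1, 7, -1, 5, -3, 4
Bring down -1.
  -1 * 7 = -7; -7 + 7 = 0
  0 * 7 = 0; 0 - 1 = -1
  -1 * 7 = -7; -7 + 5 = -2
  -2 * 7 = -14; -14 - 3 = -17
  -17 * 7 = -119; -119 + 4 = -115
Quotient: -x^4 - x^2 - 2x - 17, Remainder: -115


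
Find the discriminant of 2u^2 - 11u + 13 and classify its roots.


D = b^2 - 4ac = (-11)^2 - 4(2)(13) = 121 - 104 = 17
Since D > 0: two distinct irrational roots


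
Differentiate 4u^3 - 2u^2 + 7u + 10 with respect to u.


Apply the power rule term by term:
  d/du(4u^3) = 12u^2
  d/du(-2u^2) = -4u
  d/du(7u) = 7
  d/du(10) = 0
p'(u) = 12u^2 - 4u + 7


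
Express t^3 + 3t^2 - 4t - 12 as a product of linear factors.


Try integer roots (divisors of -12). t=2: p(2)=0.
Divide out (t - 2): quotient is t^2 + 5t + 6.
Factor the quadratic: (t + 3)(t + 2)
Result: (t - 2)(t + 3)(t + 2)


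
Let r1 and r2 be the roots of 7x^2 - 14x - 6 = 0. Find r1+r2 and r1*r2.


For ax^2+bx+c=0: sum = -b/a, product = c/a.
a=7, b=-14, c=-6
Sum = -(-14)/7 = 2
Product = (-6)/7 = -6/7


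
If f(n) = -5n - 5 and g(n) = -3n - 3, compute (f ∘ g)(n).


Substitute g(n) into f:
f(g(n)) = -5*(-3n - 3) + (-5)
Expand and combine: 15n + 10
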